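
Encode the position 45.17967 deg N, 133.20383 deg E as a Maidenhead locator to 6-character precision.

PN65oe

Shift to the Maidenhead origin (180°W, 90°S): lon 313.2038, lat 135.1797.
Field: lon ⌊313.2038/20⌋ = 15 → P; lat ⌊135.1797/10⌋ = 13 → N.
Square: lon ⌊13.2038/2⌋ = 6; lat ⌊5.1797/1⌋ = 5.
Subsquare: lon ⌊1.2038/0.0833333⌋ = 14 → o; lat ⌊0.1797/0.0416667⌋ = 4 → e.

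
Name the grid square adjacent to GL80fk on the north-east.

Longitude subsquare f = 5; +1 → 6 = g.
Latitude subsquare k = 10; +1 → 11 = l.

GL80gl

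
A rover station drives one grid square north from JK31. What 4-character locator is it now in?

JK32

Latitude square 1; +1 → 2.
The longitude characters are unchanged.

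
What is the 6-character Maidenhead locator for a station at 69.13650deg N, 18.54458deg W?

IP09rd

Shift to the Maidenhead origin (180°W, 90°S): lon 161.4554, lat 159.1365.
Field (20°×10°, letters A–R): 161.4554/20 → 8 → I, 159.1365/10 → 15 → P; chars IP.
Square (2°×1°, digits 0–9): 1.4554/2 → 0, 9.1365/1 → 9; chars 09.
Subsquare (5′×2.5′, letters a–x): 1.4554/0.0833333 → 17 → r, 0.1365/0.0416667 → 3 → d; chars rd.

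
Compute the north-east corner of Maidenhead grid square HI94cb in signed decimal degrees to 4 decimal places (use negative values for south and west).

-5.9167, -21.7500

Field H=7, I=8: +7·20° lon, +8·10° lat → SW at lon -40°, lat -10°.
Square 9, 4: +9·2° lon, +4·1° lat → SW at lon -22°, lat -6°.
Subsquare c=2, b=1: +2·0.0833333° lon, +1·0.0416667° lat → SW at lon -21.8333°, lat -5.95833°.
Cell spans 0.0833333° lon × 0.0416667° lat. NE corner is SW corner plus one full cell.
latitude -5.9167, longitude -21.7500.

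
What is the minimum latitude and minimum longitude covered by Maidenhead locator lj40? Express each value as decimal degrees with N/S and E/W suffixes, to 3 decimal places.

0.000° N, 48.000° E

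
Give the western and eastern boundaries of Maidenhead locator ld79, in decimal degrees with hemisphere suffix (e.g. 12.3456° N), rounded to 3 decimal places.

Field L=11, D=3: +11·20° lon, +3·10° lat → SW at lon 40°, lat -60°.
Square 7, 9: +7·2° lon, +9·1° lat → SW at lon 54°, lat -51°.
Cell spans 2° lon × 1° lat.
west 54.000° E, east 56.000° E.

54.000° E, 56.000° E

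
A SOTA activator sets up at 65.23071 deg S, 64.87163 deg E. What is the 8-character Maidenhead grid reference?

Shift to the Maidenhead origin (180°W, 90°S): lon 244.87163, lat 24.76929.
Field: lon ⌊244.87163/20⌋ = 12 → M; lat ⌊24.76929/10⌋ = 2 → C.
Square: lon ⌊4.87163/2⌋ = 2; lat ⌊4.76929/1⌋ = 4.
Subsquare: lon ⌊0.87163/0.0833333⌋ = 10 → k; lat ⌊0.76929/0.0416667⌋ = 18 → s.
Extended square: lon ⌊0.03830/0.00833333⌋ = 4; lat ⌊0.01929/0.00416667⌋ = 4.

MC24ks44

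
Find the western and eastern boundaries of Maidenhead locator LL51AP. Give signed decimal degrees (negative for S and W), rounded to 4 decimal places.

Field L=11, L=11: +11·20° lon, +11·10° lat → SW at lon 40°, lat 20°.
Square 5, 1: +5·2° lon, +1·1° lat → SW at lon 50°, lat 21°.
Subsquare a=0, p=15: +0·0.0833333° lon, +15·0.0416667° lat → SW at lon 50°, lat 21.625°.
Cell spans 0.0833333° lon × 0.0416667° lat.
west 50.0000, east 50.0833.

50.0000, 50.0833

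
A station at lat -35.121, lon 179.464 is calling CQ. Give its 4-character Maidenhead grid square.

Add 180° to longitude and 90° to latitude: 359.46, 54.88.
Field: 359.46/20 → 17 → R, 54.88/10 → 5 → F; chars RF.
Square: 19.46/2 → 9, 4.88/1 → 4; chars 94.

RF94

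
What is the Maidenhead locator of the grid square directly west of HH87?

HH77

Longitude square 8; −1 → 7.
The latitude characters are unchanged.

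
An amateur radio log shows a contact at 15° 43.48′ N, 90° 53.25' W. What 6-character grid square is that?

EK45nr

Shift to the Maidenhead origin (180°W, 90°S): lon 89.1125, lat 105.7247.
Field: lon ⌊89.1125/20⌋ = 4 → E; lat ⌊105.7247/10⌋ = 10 → K.
Square: lon ⌊9.1125/2⌋ = 4; lat ⌊5.7247/1⌋ = 5.
Subsquare: lon ⌊1.1125/0.0833333⌋ = 13 → n; lat ⌊0.7247/0.0416667⌋ = 17 → r.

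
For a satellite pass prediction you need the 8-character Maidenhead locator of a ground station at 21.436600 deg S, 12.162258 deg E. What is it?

JG68bn95

Shift to the Maidenhead origin (180°W, 90°S): lon 192.16226, lat 68.56340.
Field: 192.16226/20 → 9 → J, 68.56340/10 → 6 → G; chars JG.
Square: 12.16226/2 → 6, 8.56340/1 → 8; chars 68.
Subsquare: 0.16226/0.0833333 → 1 → b, 0.56340/0.0416667 → 13 → n; chars bn.
Extended square: 0.07892/0.00833333 → 9, 0.02173/0.00416667 → 5; chars 95.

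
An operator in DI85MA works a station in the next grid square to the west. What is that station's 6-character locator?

DI85la

Longitude subsquare m = 12; −1 → 11 = l.
The latitude characters are unchanged.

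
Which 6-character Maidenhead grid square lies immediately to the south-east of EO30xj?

EO40ai

Longitude subsquare x = 23; +1 → 24, wraps to 0 = a, carry into square.
Longitude square 3; +1 → 4.
Latitude subsquare j = 9; −1 → 8 = i.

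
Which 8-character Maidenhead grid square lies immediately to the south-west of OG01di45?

OG01di34

Longitude extended square 4; −1 → 3.
Latitude extended square 5; −1 → 4.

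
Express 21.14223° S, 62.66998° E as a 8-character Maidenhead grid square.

Offset from 180°W / 90°S: lon 242.66998°, lat 68.85777°.
Field (20°×10°, letters A–R): lon ⌊242.66998/20⌋ = 12 → M; lat ⌊68.85777/10⌋ = 6 → G.
Square (2°×1°, digits 0–9): lon ⌊2.66998/2⌋ = 1; lat ⌊8.85777/1⌋ = 8.
Subsquare (5′×2.5′, letters a–x): lon ⌊0.66998/0.0833333⌋ = 8 → i; lat ⌊0.85777/0.0416667⌋ = 20 → u.
Extended square (30″×15″, digits 0–9): lon ⌊0.00331/0.00833333⌋ = 0; lat ⌊0.02444/0.00416667⌋ = 5.

MG18iu05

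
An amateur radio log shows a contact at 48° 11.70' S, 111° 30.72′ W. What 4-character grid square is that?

Offset from 180°W / 90°S: lon 68.49°, lat 41.80°.
Field: lon ⌊68.49/20⌋ = 3 → D; lat ⌊41.80/10⌋ = 4 → E.
Square: lon ⌊8.49/2⌋ = 4; lat ⌊1.80/1⌋ = 1.

DE41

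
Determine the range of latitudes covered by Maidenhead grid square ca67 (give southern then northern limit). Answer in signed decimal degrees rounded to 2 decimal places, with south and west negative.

Field C=2, A=0: +2·20° lon, +0·10° lat → SW at lon -140°, lat -90°.
Square 6, 7: +6·2° lon, +7·1° lat → SW at lon -128°, lat -83°.
Cell spans 2° lon × 1° lat.
south -83.00, north -82.00.

-83.00, -82.00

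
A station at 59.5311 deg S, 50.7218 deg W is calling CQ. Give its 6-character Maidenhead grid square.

GD40pl

Offset from 180°W / 90°S: lon 129.2782°, lat 30.4689°.
Field: 129.2782/20 → 6 → G, 30.4689/10 → 3 → D; chars GD.
Square: 9.2782/2 → 4, 0.4689/1 → 0; chars 40.
Subsquare: 1.2782/0.0833333 → 15 → p, 0.4689/0.0416667 → 11 → l; chars pl.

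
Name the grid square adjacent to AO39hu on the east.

Longitude subsquare h = 7; +1 → 8 = i.
The latitude characters are unchanged.

AO39iu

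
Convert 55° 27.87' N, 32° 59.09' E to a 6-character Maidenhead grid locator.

KO65ll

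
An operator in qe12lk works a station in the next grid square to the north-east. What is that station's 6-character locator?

Longitude subsquare l = 11; +1 → 12 = m.
Latitude subsquare k = 10; +1 → 11 = l.

QE12ml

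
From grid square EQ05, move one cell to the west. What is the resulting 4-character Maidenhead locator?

DQ95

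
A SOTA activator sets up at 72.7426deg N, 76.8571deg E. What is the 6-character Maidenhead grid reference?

MQ82kr

Offset from 180°W / 90°S: lon 256.8571°, lat 162.7426°.
Field (20°×10°, letters A–R): lon ⌊256.8571/20⌋ = 12 → M; lat ⌊162.7426/10⌋ = 16 → Q.
Square (2°×1°, digits 0–9): lon ⌊16.8571/2⌋ = 8; lat ⌊2.7426/1⌋ = 2.
Subsquare (5′×2.5′, letters a–x): lon ⌊0.8571/0.0833333⌋ = 10 → k; lat ⌊0.7426/0.0416667⌋ = 17 → r.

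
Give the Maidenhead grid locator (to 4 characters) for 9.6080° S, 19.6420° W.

II00

Add 180° to longitude and 90° to latitude: 160.36, 80.39.
Field: 160.36/20 → 8 → I, 80.39/10 → 8 → I; chars II.
Square: 0.36/2 → 0, 0.39/1 → 0; chars 00.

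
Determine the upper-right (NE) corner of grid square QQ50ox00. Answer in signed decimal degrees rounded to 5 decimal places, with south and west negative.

70.96250, 151.17500

Field Q=16, Q=16: +16·20° lon, +16·10° lat → SW at lon 140°, lat 70°.
Square 5, 0: +5·2° lon, +0·1° lat → SW at lon 150°, lat 70°.
Subsquare o=14, x=23: +14·0.0833333° lon, +23·0.0416667° lat → SW at lon 151.167°, lat 70.9583°.
Extended square 0, 0: +0·0.00833333° lon, +0·0.00416667° lat → SW at lon 151.167°, lat 70.9583°.
Cell spans 0.00833333° lon × 0.00416667° lat. NE corner is SW corner plus one full cell.
latitude 70.96250, longitude 151.17500.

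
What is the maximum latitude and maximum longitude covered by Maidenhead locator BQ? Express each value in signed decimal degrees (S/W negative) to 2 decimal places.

80.00, -140.00

Field B=1, Q=16: +1·20° lon, +16·10° lat → SW at lon -160°, lat 70°.
Cell spans 20° lon × 10° lat. NE corner is SW corner plus one full cell.
latitude 80.00, longitude -140.00.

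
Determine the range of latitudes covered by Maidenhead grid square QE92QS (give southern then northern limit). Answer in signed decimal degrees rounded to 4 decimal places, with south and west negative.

Field Q=16, E=4: +16·20° lon, +4·10° lat → SW at lon 140°, lat -50°.
Square 9, 2: +9·2° lon, +2·1° lat → SW at lon 158°, lat -48°.
Subsquare q=16, s=18: +16·0.0833333° lon, +18·0.0416667° lat → SW at lon 159.333°, lat -47.25°.
Cell spans 0.0833333° lon × 0.0416667° lat.
south -47.2500, north -47.2083.

-47.2500, -47.2083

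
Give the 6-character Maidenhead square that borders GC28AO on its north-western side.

GC18xp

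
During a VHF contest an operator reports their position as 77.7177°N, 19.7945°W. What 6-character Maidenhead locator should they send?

IQ07cr

Shift to the Maidenhead origin (180°W, 90°S): lon 160.2055, lat 167.7177.
Field: 160.2055/20 → 8 → I, 167.7177/10 → 16 → Q; chars IQ.
Square: 0.2055/2 → 0, 7.7177/1 → 7; chars 07.
Subsquare: 0.2055/0.0833333 → 2 → c, 0.7177/0.0416667 → 17 → r; chars cr.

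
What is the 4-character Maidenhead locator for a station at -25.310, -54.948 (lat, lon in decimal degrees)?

GG24

Add 180° to longitude and 90° to latitude: 125.05, 64.69.
Field: lon ⌊125.05/20⌋ = 6 → G; lat ⌊64.69/10⌋ = 6 → G.
Square: lon ⌊5.05/2⌋ = 2; lat ⌊4.69/1⌋ = 4.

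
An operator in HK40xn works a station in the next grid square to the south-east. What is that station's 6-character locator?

HK50am

Longitude subsquare x = 23; +1 → 24, wraps to 0 = a, carry into square.
Longitude square 4; +1 → 5.
Latitude subsquare n = 13; −1 → 12 = m.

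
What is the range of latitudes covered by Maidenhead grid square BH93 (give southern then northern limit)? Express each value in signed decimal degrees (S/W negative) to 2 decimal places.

Field B=1, H=7: +1·20° lon, +7·10° lat → SW at lon -160°, lat -20°.
Square 9, 3: +9·2° lon, +3·1° lat → SW at lon -142°, lat -17°.
Cell spans 2° lon × 1° lat.
south -17.00, north -16.00.

-17.00, -16.00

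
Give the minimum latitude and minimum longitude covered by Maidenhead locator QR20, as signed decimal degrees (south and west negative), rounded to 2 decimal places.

Field Q=16, R=17: +16·20° lon, +17·10° lat → SW at lon 140°, lat 80°.
Square 2, 0: +2·2° lon, +0·1° lat → SW at lon 144°, lat 80°.
latitude 80.00, longitude 144.00.

80.00, 144.00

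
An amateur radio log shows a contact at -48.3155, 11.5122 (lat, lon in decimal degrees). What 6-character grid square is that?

Shift to the Maidenhead origin (180°W, 90°S): lon 191.5122, lat 41.6845.
Field: lon ⌊191.5122/20⌋ = 9 → J; lat ⌊41.6845/10⌋ = 4 → E.
Square: lon ⌊11.5122/2⌋ = 5; lat ⌊1.6845/1⌋ = 1.
Subsquare: lon ⌊1.5122/0.0833333⌋ = 18 → s; lat ⌊0.6845/0.0416667⌋ = 16 → q.

JE51sq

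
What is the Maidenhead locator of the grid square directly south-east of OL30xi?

Longitude subsquare x = 23; +1 → 24, wraps to 0 = a, carry into square.
Longitude square 3; +1 → 4.
Latitude subsquare i = 8; −1 → 7 = h.

OL40ah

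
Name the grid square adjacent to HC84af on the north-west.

HC74xg

Longitude subsquare a = 0; −1 → -1, wraps to 23 = x, carry into square.
Longitude square 8; −1 → 7.
Latitude subsquare f = 5; +1 → 6 = g.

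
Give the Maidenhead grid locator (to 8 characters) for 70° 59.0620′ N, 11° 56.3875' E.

JQ50xx26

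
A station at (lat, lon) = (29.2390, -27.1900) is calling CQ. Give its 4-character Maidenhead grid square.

HL69

Offset from 180°W / 90°S: lon 152.81°, lat 119.24°.
Field (20°×10°, letters A–R): lon ⌊152.81/20⌋ = 7 → H; lat ⌊119.24/10⌋ = 11 → L.
Square (2°×1°, digits 0–9): lon ⌊12.81/2⌋ = 6; lat ⌊9.24/1⌋ = 9.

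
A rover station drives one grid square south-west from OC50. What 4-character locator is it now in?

OB49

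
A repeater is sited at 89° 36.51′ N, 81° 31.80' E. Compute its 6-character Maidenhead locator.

Shift to the Maidenhead origin (180°W, 90°S): lon 261.5300, lat 179.6085.
Field: lon ⌊261.5300/20⌋ = 13 → N; lat ⌊179.6085/10⌋ = 17 → R.
Square: lon ⌊1.5300/2⌋ = 0; lat ⌊9.6085/1⌋ = 9.
Subsquare: lon ⌊1.5300/0.0833333⌋ = 18 → s; lat ⌊0.6085/0.0416667⌋ = 14 → o.

NR09so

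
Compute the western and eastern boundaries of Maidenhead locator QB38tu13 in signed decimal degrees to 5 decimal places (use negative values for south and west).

Field Q=16, B=1: +16·20° lon, +1·10° lat → SW at lon 140°, lat -80°.
Square 3, 8: +3·2° lon, +8·1° lat → SW at lon 146°, lat -72°.
Subsquare t=19, u=20: +19·0.0833333° lon, +20·0.0416667° lat → SW at lon 147.583°, lat -71.1667°.
Extended square 1, 3: +1·0.00833333° lon, +3·0.00416667° lat → SW at lon 147.592°, lat -71.1542°.
Cell spans 0.00833333° lon × 0.00416667° lat.
west 147.59167, east 147.60000.

147.59167, 147.60000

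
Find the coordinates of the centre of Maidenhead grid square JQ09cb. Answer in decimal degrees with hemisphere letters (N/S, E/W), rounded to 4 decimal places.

Field J=9, Q=16: +9·20° lon, +16·10° lat → SW at lon 0°, lat 70°.
Square 0, 9: +0·2° lon, +9·1° lat → SW at lon 0°, lat 79°.
Subsquare c=2, b=1: +2·0.0833333° lon, +1·0.0416667° lat → SW at lon 0.166667°, lat 79.0417°.
Cell spans 0.0833333° lon × 0.0416667° lat. Centre is SW corner plus half of each.
latitude 79.0625° N, longitude 0.2083° E.

79.0625° N, 0.2083° E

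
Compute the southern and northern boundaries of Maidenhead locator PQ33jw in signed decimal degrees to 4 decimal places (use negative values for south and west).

73.9167, 73.9583

Field P=15, Q=16: +15·20° lon, +16·10° lat → SW at lon 120°, lat 70°.
Square 3, 3: +3·2° lon, +3·1° lat → SW at lon 126°, lat 73°.
Subsquare j=9, w=22: +9·0.0833333° lon, +22·0.0416667° lat → SW at lon 126.75°, lat 73.9167°.
Cell spans 0.0833333° lon × 0.0416667° lat.
south 73.9167, north 73.9583.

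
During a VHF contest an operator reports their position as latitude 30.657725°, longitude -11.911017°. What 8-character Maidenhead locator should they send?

Offset from 180°W / 90°S: lon 168.08898°, lat 120.65772°.
Field: lon ⌊168.08898/20⌋ = 8 → I; lat ⌊120.65772/10⌋ = 12 → M.
Square: lon ⌊8.08898/2⌋ = 4; lat ⌊0.65772/1⌋ = 0.
Subsquare: lon ⌊0.08898/0.0833333⌋ = 1 → b; lat ⌊0.65772/0.0416667⌋ = 15 → p.
Extended square: lon ⌊0.00565/0.00833333⌋ = 0; lat ⌊0.03272/0.00416667⌋ = 7.

IM40bp07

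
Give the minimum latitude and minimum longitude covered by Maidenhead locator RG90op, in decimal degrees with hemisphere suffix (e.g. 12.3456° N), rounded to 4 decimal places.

29.3750° S, 179.1667° E

Field R=17, G=6: +17·20° lon, +6·10° lat → SW at lon 160°, lat -30°.
Square 9, 0: +9·2° lon, +0·1° lat → SW at lon 178°, lat -30°.
Subsquare o=14, p=15: +14·0.0833333° lon, +15·0.0416667° lat → SW at lon 179.167°, lat -29.375°.
latitude 29.3750° S, longitude 179.1667° E.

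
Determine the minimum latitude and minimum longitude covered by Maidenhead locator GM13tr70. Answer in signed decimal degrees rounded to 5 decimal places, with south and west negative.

33.70833, -56.35833

Field G=6, M=12: +6·20° lon, +12·10° lat → SW at lon -60°, lat 30°.
Square 1, 3: +1·2° lon, +3·1° lat → SW at lon -58°, lat 33°.
Subsquare t=19, r=17: +19·0.0833333° lon, +17·0.0416667° lat → SW at lon -56.4167°, lat 33.7083°.
Extended square 7, 0: +7·0.00833333° lon, +0·0.00416667° lat → SW at lon -56.3583°, lat 33.7083°.
latitude 33.70833, longitude -56.35833.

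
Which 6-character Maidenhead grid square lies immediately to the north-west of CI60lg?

Longitude subsquare l = 11; −1 → 10 = k.
Latitude subsquare g = 6; +1 → 7 = h.

CI60kh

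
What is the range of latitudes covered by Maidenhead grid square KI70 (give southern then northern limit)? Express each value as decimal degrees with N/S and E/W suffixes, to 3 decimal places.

10.000° S, 9.000° S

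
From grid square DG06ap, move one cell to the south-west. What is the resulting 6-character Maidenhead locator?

Longitude subsquare a = 0; −1 → -1, wraps to 23 = x, carry into square.
Longitude square 0; −1 → -1, wraps to 9, carry into field.
Longitude field D = 3; −1 → 2 = C.
Latitude subsquare p = 15; −1 → 14 = o.

CG96xo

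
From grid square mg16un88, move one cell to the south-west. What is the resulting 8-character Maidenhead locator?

MG16un77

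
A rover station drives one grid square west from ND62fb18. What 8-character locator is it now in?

ND62fb08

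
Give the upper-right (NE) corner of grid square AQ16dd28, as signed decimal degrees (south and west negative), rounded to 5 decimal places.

Field A=0, Q=16: +0·20° lon, +16·10° lat → SW at lon -180°, lat 70°.
Square 1, 6: +1·2° lon, +6·1° lat → SW at lon -178°, lat 76°.
Subsquare d=3, d=3: +3·0.0833333° lon, +3·0.0416667° lat → SW at lon -177.75°, lat 76.125°.
Extended square 2, 8: +2·0.00833333° lon, +8·0.00416667° lat → SW at lon -177.733°, lat 76.1583°.
Cell spans 0.00833333° lon × 0.00416667° lat. NE corner is SW corner plus one full cell.
latitude 76.16250, longitude -177.72500.

76.16250, -177.72500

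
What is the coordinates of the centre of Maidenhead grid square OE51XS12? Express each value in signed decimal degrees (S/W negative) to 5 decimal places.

-48.23958, 111.92917

Field O=14, E=4: +14·20° lon, +4·10° lat → SW at lon 100°, lat -50°.
Square 5, 1: +5·2° lon, +1·1° lat → SW at lon 110°, lat -49°.
Subsquare x=23, s=18: +23·0.0833333° lon, +18·0.0416667° lat → SW at lon 111.917°, lat -48.25°.
Extended square 1, 2: +1·0.00833333° lon, +2·0.00416667° lat → SW at lon 111.925°, lat -48.2417°.
Cell spans 0.00833333° lon × 0.00416667° lat. Centre is SW corner plus half of each.
latitude -48.23958, longitude 111.92917.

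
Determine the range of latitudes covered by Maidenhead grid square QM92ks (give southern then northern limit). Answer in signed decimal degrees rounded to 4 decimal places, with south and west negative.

32.7500, 32.7917

Field Q=16, M=12: +16·20° lon, +12·10° lat → SW at lon 140°, lat 30°.
Square 9, 2: +9·2° lon, +2·1° lat → SW at lon 158°, lat 32°.
Subsquare k=10, s=18: +10·0.0833333° lon, +18·0.0416667° lat → SW at lon 158.833°, lat 32.75°.
Cell spans 0.0833333° lon × 0.0416667° lat.
south 32.7500, north 32.7917.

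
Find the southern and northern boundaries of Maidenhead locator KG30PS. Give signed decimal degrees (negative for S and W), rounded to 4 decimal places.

-29.2500, -29.2083

Field K=10, G=6: +10·20° lon, +6·10° lat → SW at lon 20°, lat -30°.
Square 3, 0: +3·2° lon, +0·1° lat → SW at lon 26°, lat -30°.
Subsquare p=15, s=18: +15·0.0833333° lon, +18·0.0416667° lat → SW at lon 27.25°, lat -29.25°.
Cell spans 0.0833333° lon × 0.0416667° lat.
south -29.2500, north -29.2083.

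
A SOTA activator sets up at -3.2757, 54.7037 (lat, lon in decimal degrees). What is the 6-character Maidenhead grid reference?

LI76ir

Shift to the Maidenhead origin (180°W, 90°S): lon 234.7037, lat 86.7243.
Field: lon ⌊234.7037/20⌋ = 11 → L; lat ⌊86.7243/10⌋ = 8 → I.
Square: lon ⌊14.7037/2⌋ = 7; lat ⌊6.7243/1⌋ = 6.
Subsquare: lon ⌊0.7037/0.0833333⌋ = 8 → i; lat ⌊0.7243/0.0416667⌋ = 17 → r.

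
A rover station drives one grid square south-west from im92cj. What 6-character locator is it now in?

Longitude subsquare c = 2; −1 → 1 = b.
Latitude subsquare j = 9; −1 → 8 = i.

IM92bi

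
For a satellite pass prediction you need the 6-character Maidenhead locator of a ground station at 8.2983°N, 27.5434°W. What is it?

HJ68fh

Shift to the Maidenhead origin (180°W, 90°S): lon 152.4566, lat 98.2983.
Field: 152.4566/20 → 7 → H, 98.2983/10 → 9 → J; chars HJ.
Square: 12.4566/2 → 6, 8.2983/1 → 8; chars 68.
Subsquare: 0.4566/0.0833333 → 5 → f, 0.2983/0.0416667 → 7 → h; chars fh.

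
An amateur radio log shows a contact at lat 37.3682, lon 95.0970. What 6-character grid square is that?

NM77ni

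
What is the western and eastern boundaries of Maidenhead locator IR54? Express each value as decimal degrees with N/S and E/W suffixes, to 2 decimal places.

10.00° W, 8.00° W

Field I=8, R=17: +8·20° lon, +17·10° lat → SW at lon -20°, lat 80°.
Square 5, 4: +5·2° lon, +4·1° lat → SW at lon -10°, lat 84°.
Cell spans 2° lon × 1° lat.
west 10.00° W, east 8.00° W.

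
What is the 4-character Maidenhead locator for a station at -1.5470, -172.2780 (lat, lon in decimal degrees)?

Shift to the Maidenhead origin (180°W, 90°S): lon 7.72, lat 88.45.
Field (20°×10°, letters A–R): lon ⌊7.72/20⌋ = 0 → A; lat ⌊88.45/10⌋ = 8 → I.
Square (2°×1°, digits 0–9): lon ⌊7.72/2⌋ = 3; lat ⌊8.45/1⌋ = 8.

AI38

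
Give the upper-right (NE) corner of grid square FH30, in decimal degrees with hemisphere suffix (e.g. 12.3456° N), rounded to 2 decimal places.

19.00° S, 72.00° W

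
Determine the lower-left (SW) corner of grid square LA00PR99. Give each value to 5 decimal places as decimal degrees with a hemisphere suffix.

89.25417° S, 41.32500° E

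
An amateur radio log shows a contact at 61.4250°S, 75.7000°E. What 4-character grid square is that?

MC78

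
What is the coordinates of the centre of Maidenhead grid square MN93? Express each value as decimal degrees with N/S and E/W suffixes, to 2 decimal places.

43.50° N, 79.00° E

Field M=12, N=13: +12·20° lon, +13·10° lat → SW at lon 60°, lat 40°.
Square 9, 3: +9·2° lon, +3·1° lat → SW at lon 78°, lat 43°.
Cell spans 2° lon × 1° lat. Centre is SW corner plus half of each.
latitude 43.50° N, longitude 79.00° E.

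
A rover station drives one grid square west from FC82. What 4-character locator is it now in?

FC72

Longitude square 8; −1 → 7.
The latitude characters are unchanged.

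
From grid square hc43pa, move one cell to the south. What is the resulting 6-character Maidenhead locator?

HC42px

Latitude subsquare a = 0; −1 → -1, wraps to 23 = x, carry into square.
Latitude square 3; −1 → 2.
The longitude characters are unchanged.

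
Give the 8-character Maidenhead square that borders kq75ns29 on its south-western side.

KQ75ns18

Longitude extended square 2; −1 → 1.
Latitude extended square 9; −1 → 8.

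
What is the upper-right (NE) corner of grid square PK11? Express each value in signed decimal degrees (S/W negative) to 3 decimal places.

12.000, 124.000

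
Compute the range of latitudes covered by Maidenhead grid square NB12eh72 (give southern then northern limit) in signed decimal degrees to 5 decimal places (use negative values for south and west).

Field N=13, B=1: +13·20° lon, +1·10° lat → SW at lon 80°, lat -80°.
Square 1, 2: +1·2° lon, +2·1° lat → SW at lon 82°, lat -78°.
Subsquare e=4, h=7: +4·0.0833333° lon, +7·0.0416667° lat → SW at lon 82.3333°, lat -77.7083°.
Extended square 7, 2: +7·0.00833333° lon, +2·0.00416667° lat → SW at lon 82.3917°, lat -77.7°.
Cell spans 0.00833333° lon × 0.00416667° lat.
south -77.70000, north -77.69583.

-77.70000, -77.69583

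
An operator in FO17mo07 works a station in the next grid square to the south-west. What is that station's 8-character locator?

Longitude extended square 0; −1 → -1, wraps to 9, carry into subsquare.
Longitude subsquare m = 12; −1 → 11 = l.
Latitude extended square 7; −1 → 6.

FO17lo96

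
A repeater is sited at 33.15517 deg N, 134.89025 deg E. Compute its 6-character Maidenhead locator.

PM73kd

Add 180° to longitude and 90° to latitude: 314.8903, 123.1552.
Field: lon ⌊314.8903/20⌋ = 15 → P; lat ⌊123.1552/10⌋ = 12 → M.
Square: lon ⌊14.8903/2⌋ = 7; lat ⌊3.1552/1⌋ = 3.
Subsquare: lon ⌊0.8903/0.0833333⌋ = 10 → k; lat ⌊0.1552/0.0416667⌋ = 3 → d.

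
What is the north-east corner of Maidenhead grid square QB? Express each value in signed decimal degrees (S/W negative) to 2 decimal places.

-70.00, 160.00

Field Q=16, B=1: +16·20° lon, +1·10° lat → SW at lon 140°, lat -80°.
Cell spans 20° lon × 10° lat. NE corner is SW corner plus one full cell.
latitude -70.00, longitude 160.00.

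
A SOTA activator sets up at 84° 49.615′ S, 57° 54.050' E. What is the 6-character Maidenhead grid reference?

LA85we

Offset from 180°W / 90°S: lon 237.9008°, lat 5.1731°.
Field: 237.9008/20 → 11 → L, 5.1731/10 → 0 → A; chars LA.
Square: 17.9008/2 → 8, 5.1731/1 → 5; chars 85.
Subsquare: 1.9008/0.0833333 → 22 → w, 0.1731/0.0416667 → 4 → e; chars we.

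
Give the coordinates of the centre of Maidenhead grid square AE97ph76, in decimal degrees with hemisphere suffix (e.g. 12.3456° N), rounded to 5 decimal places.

42.68125° S, 160.68750° W

Field A=0, E=4: +0·20° lon, +4·10° lat → SW at lon -180°, lat -50°.
Square 9, 7: +9·2° lon, +7·1° lat → SW at lon -162°, lat -43°.
Subsquare p=15, h=7: +15·0.0833333° lon, +7·0.0416667° lat → SW at lon -160.75°, lat -42.7083°.
Extended square 7, 6: +7·0.00833333° lon, +6·0.00416667° lat → SW at lon -160.692°, lat -42.6833°.
Cell spans 0.00833333° lon × 0.00416667° lat. Centre is SW corner plus half of each.
latitude 42.68125° S, longitude 160.68750° W.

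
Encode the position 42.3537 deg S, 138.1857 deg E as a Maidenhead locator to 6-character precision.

PE97cp

Shift to the Maidenhead origin (180°W, 90°S): lon 318.1857, lat 47.6463.
Field: 318.1857/20 → 15 → P, 47.6463/10 → 4 → E; chars PE.
Square: 18.1857/2 → 9, 7.6463/1 → 7; chars 97.
Subsquare: 0.1857/0.0833333 → 2 → c, 0.6463/0.0416667 → 15 → p; chars cp.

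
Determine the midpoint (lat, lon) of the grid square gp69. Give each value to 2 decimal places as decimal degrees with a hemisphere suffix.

69.50° N, 47.00° W

Field G=6, P=15: +6·20° lon, +15·10° lat → SW at lon -60°, lat 60°.
Square 6, 9: +6·2° lon, +9·1° lat → SW at lon -48°, lat 69°.
Cell spans 2° lon × 1° lat. Centre is SW corner plus half of each.
latitude 69.50° N, longitude 47.00° W.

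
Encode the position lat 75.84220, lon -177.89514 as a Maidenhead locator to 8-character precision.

Offset from 180°W / 90°S: lon 2.10486°, lat 165.84220°.
Field (20°×10°, letters A–R): 2.10486/20 → 0 → A, 165.84220/10 → 16 → Q; chars AQ.
Square (2°×1°, digits 0–9): 2.10486/2 → 1, 5.84220/1 → 5; chars 15.
Subsquare (5′×2.5′, letters a–x): 0.10486/0.0833333 → 1 → b, 0.84220/0.0416667 → 20 → u; chars bu.
Extended square (30″×15″, digits 0–9): 0.02153/0.00833333 → 2, 0.00887/0.00416667 → 2; chars 22.

AQ15bu22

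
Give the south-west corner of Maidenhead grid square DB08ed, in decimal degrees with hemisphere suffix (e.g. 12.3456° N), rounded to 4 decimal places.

Field D=3, B=1: +3·20° lon, +1·10° lat → SW at lon -120°, lat -80°.
Square 0, 8: +0·2° lon, +8·1° lat → SW at lon -120°, lat -72°.
Subsquare e=4, d=3: +4·0.0833333° lon, +3·0.0416667° lat → SW at lon -119.667°, lat -71.875°.
latitude 71.8750° S, longitude 119.6667° W.

71.8750° S, 119.6667° W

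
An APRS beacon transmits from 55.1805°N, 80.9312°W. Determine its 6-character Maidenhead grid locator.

EO95me

Shift to the Maidenhead origin (180°W, 90°S): lon 99.0688, lat 145.1805.
Field (20°×10°, letters A–R): 99.0688/20 → 4 → E, 145.1805/10 → 14 → O; chars EO.
Square (2°×1°, digits 0–9): 19.0688/2 → 9, 5.1805/1 → 5; chars 95.
Subsquare (5′×2.5′, letters a–x): 1.0688/0.0833333 → 12 → m, 0.1805/0.0416667 → 4 → e; chars me.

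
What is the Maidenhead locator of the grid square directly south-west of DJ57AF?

DJ47xe

Longitude subsquare a = 0; −1 → -1, wraps to 23 = x, carry into square.
Longitude square 5; −1 → 4.
Latitude subsquare f = 5; −1 → 4 = e.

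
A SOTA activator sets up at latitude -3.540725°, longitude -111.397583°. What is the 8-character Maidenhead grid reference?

DI46hl20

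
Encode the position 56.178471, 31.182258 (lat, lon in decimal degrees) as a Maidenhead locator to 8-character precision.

KO56oe12

Shift to the Maidenhead origin (180°W, 90°S): lon 211.18226, lat 146.17847.
Field: lon ⌊211.18226/20⌋ = 10 → K; lat ⌊146.17847/10⌋ = 14 → O.
Square: lon ⌊11.18226/2⌋ = 5; lat ⌊6.17847/1⌋ = 6.
Subsquare: lon ⌊1.18226/0.0833333⌋ = 14 → o; lat ⌊0.17847/0.0416667⌋ = 4 → e.
Extended square: lon ⌊0.01559/0.00833333⌋ = 1; lat ⌊0.01180/0.00416667⌋ = 2.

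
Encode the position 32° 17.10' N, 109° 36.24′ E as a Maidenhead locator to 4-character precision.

Shift to the Maidenhead origin (180°W, 90°S): lon 289.60, lat 122.28.
Field (20°×10°, letters A–R): 289.60/20 → 14 → O, 122.28/10 → 12 → M; chars OM.
Square (2°×1°, digits 0–9): 9.60/2 → 4, 2.28/1 → 2; chars 42.

OM42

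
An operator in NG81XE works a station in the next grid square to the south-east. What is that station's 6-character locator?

NG91ad

Longitude subsquare x = 23; +1 → 24, wraps to 0 = a, carry into square.
Longitude square 8; +1 → 9.
Latitude subsquare e = 4; −1 → 3 = d.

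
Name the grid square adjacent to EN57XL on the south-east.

Longitude subsquare x = 23; +1 → 24, wraps to 0 = a, carry into square.
Longitude square 5; +1 → 6.
Latitude subsquare l = 11; −1 → 10 = k.

EN67ak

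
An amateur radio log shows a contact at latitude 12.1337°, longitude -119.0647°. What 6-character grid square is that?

DK02ld

Add 180° to longitude and 90° to latitude: 60.9353, 102.1337.
Field (20°×10°, letters A–R): lon ⌊60.9353/20⌋ = 3 → D; lat ⌊102.1337/10⌋ = 10 → K.
Square (2°×1°, digits 0–9): lon ⌊0.9353/2⌋ = 0; lat ⌊2.1337/1⌋ = 2.
Subsquare (5′×2.5′, letters a–x): lon ⌊0.9353/0.0833333⌋ = 11 → l; lat ⌊0.1337/0.0416667⌋ = 3 → d.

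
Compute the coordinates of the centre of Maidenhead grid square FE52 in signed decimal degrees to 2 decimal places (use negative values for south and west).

-47.50, -69.00

Field F=5, E=4: +5·20° lon, +4·10° lat → SW at lon -80°, lat -50°.
Square 5, 2: +5·2° lon, +2·1° lat → SW at lon -70°, lat -48°.
Cell spans 2° lon × 1° lat. Centre is SW corner plus half of each.
latitude -47.50, longitude -69.00.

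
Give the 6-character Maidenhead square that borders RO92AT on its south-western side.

RO82xs

Longitude subsquare a = 0; −1 → -1, wraps to 23 = x, carry into square.
Longitude square 9; −1 → 8.
Latitude subsquare t = 19; −1 → 18 = s.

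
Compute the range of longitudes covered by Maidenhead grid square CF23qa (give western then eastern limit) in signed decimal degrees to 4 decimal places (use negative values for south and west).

-134.6667, -134.5833

Field C=2, F=5: +2·20° lon, +5·10° lat → SW at lon -140°, lat -40°.
Square 2, 3: +2·2° lon, +3·1° lat → SW at lon -136°, lat -37°.
Subsquare q=16, a=0: +16·0.0833333° lon, +0·0.0416667° lat → SW at lon -134.667°, lat -37°.
Cell spans 0.0833333° lon × 0.0416667° lat.
west -134.6667, east -134.5833.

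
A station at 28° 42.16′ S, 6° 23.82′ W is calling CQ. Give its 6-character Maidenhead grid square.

Add 180° to longitude and 90° to latitude: 173.6030, 61.2973.
Field (20°×10°, letters A–R): lon ⌊173.6030/20⌋ = 8 → I; lat ⌊61.2973/10⌋ = 6 → G.
Square (2°×1°, digits 0–9): lon ⌊13.6030/2⌋ = 6; lat ⌊1.2973/1⌋ = 1.
Subsquare (5′×2.5′, letters a–x): lon ⌊1.6030/0.0833333⌋ = 19 → t; lat ⌊0.2973/0.0416667⌋ = 7 → h.

IG61th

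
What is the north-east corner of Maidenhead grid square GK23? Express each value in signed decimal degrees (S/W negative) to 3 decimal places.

14.000, -54.000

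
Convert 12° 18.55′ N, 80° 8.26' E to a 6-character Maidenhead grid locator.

NK02bh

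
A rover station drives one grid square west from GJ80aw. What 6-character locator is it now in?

GJ70xw

Longitude subsquare a = 0; −1 → -1, wraps to 23 = x, carry into square.
Longitude square 8; −1 → 7.
The latitude characters are unchanged.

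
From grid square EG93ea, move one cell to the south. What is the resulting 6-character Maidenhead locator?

EG92ex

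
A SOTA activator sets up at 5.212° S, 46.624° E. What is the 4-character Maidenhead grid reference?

LI34

Offset from 180°W / 90°S: lon 226.62°, lat 84.79°.
Field (20°×10°, letters A–R): lon ⌊226.62/20⌋ = 11 → L; lat ⌊84.79/10⌋ = 8 → I.
Square (2°×1°, digits 0–9): lon ⌊6.62/2⌋ = 3; lat ⌊4.79/1⌋ = 4.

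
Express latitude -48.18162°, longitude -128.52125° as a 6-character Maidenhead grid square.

CE51rt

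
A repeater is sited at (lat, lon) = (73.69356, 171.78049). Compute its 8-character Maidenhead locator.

RQ53vq36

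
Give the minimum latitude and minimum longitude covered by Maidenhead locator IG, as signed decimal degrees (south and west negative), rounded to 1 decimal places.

-30.0, -20.0

Field I=8, G=6: +8·20° lon, +6·10° lat → SW at lon -20°, lat -30°.
latitude -30.0, longitude -20.0.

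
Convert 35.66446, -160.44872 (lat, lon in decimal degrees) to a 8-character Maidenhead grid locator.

AM95sp69

Add 180° to longitude and 90° to latitude: 19.55128, 125.66446.
Field (20°×10°, letters A–R): 19.55128/20 → 0 → A, 125.66446/10 → 12 → M; chars AM.
Square (2°×1°, digits 0–9): 19.55128/2 → 9, 5.66446/1 → 5; chars 95.
Subsquare (5′×2.5′, letters a–x): 1.55128/0.0833333 → 18 → s, 0.66446/0.0416667 → 15 → p; chars sp.
Extended square (30″×15″, digits 0–9): 0.05128/0.00833333 → 6, 0.03946/0.00416667 → 9; chars 69.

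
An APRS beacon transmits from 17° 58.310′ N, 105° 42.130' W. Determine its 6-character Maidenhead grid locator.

DK77dx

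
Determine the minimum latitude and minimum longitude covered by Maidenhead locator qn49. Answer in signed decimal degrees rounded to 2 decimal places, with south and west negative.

49.00, 148.00

Field Q=16, N=13: +16·20° lon, +13·10° lat → SW at lon 140°, lat 40°.
Square 4, 9: +4·2° lon, +9·1° lat → SW at lon 148°, lat 49°.
latitude 49.00, longitude 148.00.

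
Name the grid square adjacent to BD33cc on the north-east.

Longitude subsquare c = 2; +1 → 3 = d.
Latitude subsquare c = 2; +1 → 3 = d.

BD33dd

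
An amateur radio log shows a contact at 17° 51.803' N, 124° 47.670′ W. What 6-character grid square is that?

Add 180° to longitude and 90° to latitude: 55.2055, 107.8634.
Field (20°×10°, letters A–R): lon ⌊55.2055/20⌋ = 2 → C; lat ⌊107.8634/10⌋ = 10 → K.
Square (2°×1°, digits 0–9): lon ⌊15.2055/2⌋ = 7; lat ⌊7.8634/1⌋ = 7.
Subsquare (5′×2.5′, letters a–x): lon ⌊1.2055/0.0833333⌋ = 14 → o; lat ⌊0.8634/0.0416667⌋ = 20 → u.

CK77ou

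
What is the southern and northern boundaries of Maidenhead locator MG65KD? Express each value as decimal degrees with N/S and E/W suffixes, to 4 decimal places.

Field M=12, G=6: +12·20° lon, +6·10° lat → SW at lon 60°, lat -30°.
Square 6, 5: +6·2° lon, +5·1° lat → SW at lon 72°, lat -25°.
Subsquare k=10, d=3: +10·0.0833333° lon, +3·0.0416667° lat → SW at lon 72.8333°, lat -24.875°.
Cell spans 0.0833333° lon × 0.0416667° lat.
south 24.8750° S, north 24.8333° S.

24.8750° S, 24.8333° S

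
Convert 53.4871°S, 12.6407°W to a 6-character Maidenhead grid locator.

Offset from 180°W / 90°S: lon 167.3593°, lat 36.5129°.
Field (20°×10°, letters A–R): 167.3593/20 → 8 → I, 36.5129/10 → 3 → D; chars ID.
Square (2°×1°, digits 0–9): 7.3593/2 → 3, 6.5129/1 → 6; chars 36.
Subsquare (5′×2.5′, letters a–x): 1.3593/0.0833333 → 16 → q, 0.5129/0.0416667 → 12 → m; chars qm.

ID36qm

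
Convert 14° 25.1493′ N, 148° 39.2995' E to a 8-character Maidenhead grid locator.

Shift to the Maidenhead origin (180°W, 90°S): lon 328.65499, lat 104.41916.
Field: 328.65499/20 → 16 → Q, 104.41916/10 → 10 → K; chars QK.
Square: 8.65499/2 → 4, 4.41916/1 → 4; chars 44.
Subsquare: 0.65499/0.0833333 → 7 → h, 0.41916/0.0416667 → 10 → k; chars hk.
Extended square: 0.07166/0.00833333 → 8, 0.00249/0.00416667 → 0; chars 80.

QK44hk80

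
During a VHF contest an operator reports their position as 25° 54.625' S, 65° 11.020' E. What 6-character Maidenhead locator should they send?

MG24oc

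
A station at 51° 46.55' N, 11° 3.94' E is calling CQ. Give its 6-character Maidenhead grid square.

Add 180° to longitude and 90° to latitude: 191.0657, 141.7758.
Field: 191.0657/20 → 9 → J, 141.7758/10 → 14 → O; chars JO.
Square: 11.0657/2 → 5, 1.7758/1 → 1; chars 51.
Subsquare: 1.0657/0.0833333 → 12 → m, 0.7758/0.0416667 → 18 → s; chars ms.

JO51ms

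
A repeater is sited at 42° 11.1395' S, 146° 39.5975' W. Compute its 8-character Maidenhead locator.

Shift to the Maidenhead origin (180°W, 90°S): lon 33.34004, lat 47.81434.
Field (20°×10°, letters A–R): lon ⌊33.34004/20⌋ = 1 → B; lat ⌊47.81434/10⌋ = 4 → E.
Square (2°×1°, digits 0–9): lon ⌊13.34004/2⌋ = 6; lat ⌊7.81434/1⌋ = 7.
Subsquare (5′×2.5′, letters a–x): lon ⌊1.34004/0.0833333⌋ = 16 → q; lat ⌊0.81434/0.0416667⌋ = 19 → t.
Extended square (30″×15″, digits 0–9): lon ⌊0.00671/0.00833333⌋ = 0; lat ⌊0.02267/0.00416667⌋ = 5.

BE67qt05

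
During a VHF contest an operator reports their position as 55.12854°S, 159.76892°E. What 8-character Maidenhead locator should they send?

QD94vu29

Offset from 180°W / 90°S: lon 339.76892°, lat 34.87146°.
Field (20°×10°, letters A–R): lon ⌊339.76892/20⌋ = 16 → Q; lat ⌊34.87146/10⌋ = 3 → D.
Square (2°×1°, digits 0–9): lon ⌊19.76892/2⌋ = 9; lat ⌊4.87146/1⌋ = 4.
Subsquare (5′×2.5′, letters a–x): lon ⌊1.76892/0.0833333⌋ = 21 → v; lat ⌊0.87146/0.0416667⌋ = 20 → u.
Extended square (30″×15″, digits 0–9): lon ⌊0.01892/0.00833333⌋ = 2; lat ⌊0.03813/0.00416667⌋ = 9.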